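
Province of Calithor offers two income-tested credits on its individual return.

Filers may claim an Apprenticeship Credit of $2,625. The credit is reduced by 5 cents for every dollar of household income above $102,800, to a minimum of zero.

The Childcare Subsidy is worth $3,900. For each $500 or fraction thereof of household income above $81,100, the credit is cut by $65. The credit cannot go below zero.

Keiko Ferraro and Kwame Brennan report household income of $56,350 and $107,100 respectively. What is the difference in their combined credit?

$3,595

Keiko ($56,350): Apprenticeship Credit: $56,350 is at or below the $102,800 threshold, so the full $2,625 applies. Childcare Subsidy: $56,350 is at or below the $81,100 threshold, so the full $3,900 applies. total $2,625 + $3,900 = $6,525
Kwame ($107,100): Apprenticeship Credit: 5% of the $4,300 excess over $102,800 is $215; credit = $2,625 − $215 = $2,410. Childcare Subsidy: income exceeds $81,100 by $26,000, which is 52 full-or-partial $500 increments; reduction = 52 × $65 = $3,380, leaving $520. total $2,410 + $520 = $2,930
Difference: |$6,525 − $2,930| = $3,595.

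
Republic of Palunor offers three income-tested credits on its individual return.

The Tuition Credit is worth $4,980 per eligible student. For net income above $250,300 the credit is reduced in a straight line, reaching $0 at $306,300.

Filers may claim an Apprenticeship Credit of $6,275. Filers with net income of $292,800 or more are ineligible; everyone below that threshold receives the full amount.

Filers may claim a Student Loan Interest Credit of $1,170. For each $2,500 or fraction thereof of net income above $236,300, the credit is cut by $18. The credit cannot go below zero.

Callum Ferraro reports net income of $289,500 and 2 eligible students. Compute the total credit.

$10,037

Tuition Credit: base = 2 × $4,980 = $9,960. $289,500 is $39,200 into a $56,000 phase-out range, leaving 16,800/56,000 of the credit: $9,960 × 16,800/56,000 = $2,988.
Apprenticeship Credit: $289,500 is below the $292,800 cutoff, so the full $6,275 applies.
Student Loan Interest Credit: income exceeds $236,300 by $53,200, which is 22 full-or-partial $2,500 increments; reduction = 22 × $18 = $396, leaving $774.
Total: $2,988 + $6,275 + $774 = $10,037.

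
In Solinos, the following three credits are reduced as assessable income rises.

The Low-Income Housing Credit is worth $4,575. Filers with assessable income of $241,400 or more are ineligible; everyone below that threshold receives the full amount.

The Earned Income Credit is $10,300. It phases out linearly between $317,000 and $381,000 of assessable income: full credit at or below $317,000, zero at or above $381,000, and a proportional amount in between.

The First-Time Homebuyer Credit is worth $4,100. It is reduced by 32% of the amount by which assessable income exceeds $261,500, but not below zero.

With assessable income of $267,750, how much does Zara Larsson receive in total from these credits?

$12,400

Low-Income Housing Credit: $267,750 meets or exceeds the $241,400 cutoff, so the credit is $0.
Earned Income Credit: $267,750 is at or below the $317,000 threshold, so the full $10,300 applies.
First-Time Homebuyer Credit: 32% of the $6,250 excess over $261,500 is $2,000; credit = $4,100 − $2,000 = $2,100.
Total: $0 + $10,300 + $2,100 = $12,400.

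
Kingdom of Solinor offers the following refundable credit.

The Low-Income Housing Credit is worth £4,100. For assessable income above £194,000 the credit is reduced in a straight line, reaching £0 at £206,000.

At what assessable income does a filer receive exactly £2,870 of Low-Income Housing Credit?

£197,600

£2,870 is 2,870/4,100 of the full £4,100, so 1,230/4,100 of the £12,000 range has been used: income = £194,000 + £12,000 × 1,230/4,100 = £197,600.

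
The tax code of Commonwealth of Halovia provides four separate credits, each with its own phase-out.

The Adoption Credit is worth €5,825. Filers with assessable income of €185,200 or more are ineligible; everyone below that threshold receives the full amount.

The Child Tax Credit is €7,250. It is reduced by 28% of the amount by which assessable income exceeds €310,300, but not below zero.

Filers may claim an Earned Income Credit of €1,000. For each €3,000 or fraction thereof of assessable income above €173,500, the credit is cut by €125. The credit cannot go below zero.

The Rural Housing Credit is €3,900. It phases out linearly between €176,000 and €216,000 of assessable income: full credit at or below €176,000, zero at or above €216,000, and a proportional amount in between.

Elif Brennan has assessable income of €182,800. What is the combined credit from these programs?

Adoption Credit: €182,800 is below the €185,200 cutoff, so the full €5,825 applies.
Child Tax Credit: €182,800 is at or below the €310,300 threshold, so the full €7,250 applies.
Earned Income Credit: income exceeds €173,500 by €9,300, which is 4 full-or-partial €3,000 increments; reduction = 4 × €125 = €500, leaving €500.
Rural Housing Credit: €182,800 is €6,800 into a €40,000 phase-out range, leaving 33,200/40,000 of the credit: €3,900 × 33,200/40,000 = €3,237.
Total: €5,825 + €7,250 + €500 + €3,237 = €16,812.

€16,812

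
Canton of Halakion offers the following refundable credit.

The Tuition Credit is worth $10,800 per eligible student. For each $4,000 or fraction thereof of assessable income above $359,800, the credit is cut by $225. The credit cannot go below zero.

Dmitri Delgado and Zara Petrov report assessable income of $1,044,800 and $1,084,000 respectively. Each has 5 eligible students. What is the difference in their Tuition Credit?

Dmitri ($1,044,800): Tuition Credit: base = 5 × $10,800 = $54,000. income exceeds $359,800 by $685,000, which is 172 full-or-partial $4,000 increments; reduction = 172 × $225 = $38,700, leaving $15,300.
Zara ($1,084,000): Tuition Credit: base = 5 × $10,800 = $54,000. income exceeds $359,800 by $724,200, which is 182 full-or-partial $4,000 increments; reduction = 182 × $225 = $40,950, leaving $13,050.
Difference: |$15,300 − $13,050| = $2,250.

$2,250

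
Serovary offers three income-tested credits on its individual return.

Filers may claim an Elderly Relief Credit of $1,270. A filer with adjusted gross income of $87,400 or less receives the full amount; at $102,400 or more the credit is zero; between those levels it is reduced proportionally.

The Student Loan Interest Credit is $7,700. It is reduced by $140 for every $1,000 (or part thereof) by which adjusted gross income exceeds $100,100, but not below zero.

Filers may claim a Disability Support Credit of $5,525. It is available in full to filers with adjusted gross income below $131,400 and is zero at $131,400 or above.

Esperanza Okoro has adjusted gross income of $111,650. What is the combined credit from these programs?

Elderly Relief Credit: $111,650 is at or above $102,400, so the credit is $0.
Student Loan Interest Credit: income exceeds $100,100 by $11,550, which is 12 full-or-partial $1,000 increments; reduction = 12 × $140 = $1,680, leaving $6,020.
Disability Support Credit: $111,650 is below the $131,400 cutoff, so the full $5,525 applies.
Total: $0 + $6,020 + $5,525 = $11,545.

$11,545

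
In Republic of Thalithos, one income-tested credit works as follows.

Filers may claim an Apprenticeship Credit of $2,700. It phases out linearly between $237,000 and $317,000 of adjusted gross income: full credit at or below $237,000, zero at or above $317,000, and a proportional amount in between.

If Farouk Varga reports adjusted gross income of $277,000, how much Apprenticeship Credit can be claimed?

Apprenticeship Credit: $277,000 is $40,000 into a $80,000 phase-out range, leaving 40,000/80,000 of the credit: $2,700 × 40,000/80,000 = $1,350.

$1,350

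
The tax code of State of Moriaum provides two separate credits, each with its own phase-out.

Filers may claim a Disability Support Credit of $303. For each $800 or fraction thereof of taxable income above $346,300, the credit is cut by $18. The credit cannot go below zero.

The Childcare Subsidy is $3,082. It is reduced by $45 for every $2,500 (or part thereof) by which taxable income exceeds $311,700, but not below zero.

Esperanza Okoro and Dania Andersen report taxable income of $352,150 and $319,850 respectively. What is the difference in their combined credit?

$729

Esperanza ($352,150): Disability Support Credit: income exceeds $346,300 by $5,850, which is 8 full-or-partial $800 increments; reduction = 8 × $18 = $144, leaving $159. Childcare Subsidy: income exceeds $311,700 by $40,450, which is 17 full-or-partial $2,500 increments; reduction = 17 × $45 = $765, leaving $2,317. total $159 + $2,317 = $2,476
Dania ($319,850): Disability Support Credit: $319,850 is at or below the $346,300 threshold, so the full $303 applies. Childcare Subsidy: income exceeds $311,700 by $8,150, which is 4 full-or-partial $2,500 increments; reduction = 4 × $45 = $180, leaving $2,902. total $303 + $2,902 = $3,205
Difference: |$2,476 − $3,205| = $729.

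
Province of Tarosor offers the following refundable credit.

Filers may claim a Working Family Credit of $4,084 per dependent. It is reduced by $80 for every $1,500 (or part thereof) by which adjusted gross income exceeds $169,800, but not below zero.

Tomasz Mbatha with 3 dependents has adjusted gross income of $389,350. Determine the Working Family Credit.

Working Family Credit: base = 3 × $4,084 = $12,252. income exceeds $169,800 by $219,550, which is 147 full-or-partial $1,500 increments; reduction = 147 × $80 = $11,760, leaving $492.

$492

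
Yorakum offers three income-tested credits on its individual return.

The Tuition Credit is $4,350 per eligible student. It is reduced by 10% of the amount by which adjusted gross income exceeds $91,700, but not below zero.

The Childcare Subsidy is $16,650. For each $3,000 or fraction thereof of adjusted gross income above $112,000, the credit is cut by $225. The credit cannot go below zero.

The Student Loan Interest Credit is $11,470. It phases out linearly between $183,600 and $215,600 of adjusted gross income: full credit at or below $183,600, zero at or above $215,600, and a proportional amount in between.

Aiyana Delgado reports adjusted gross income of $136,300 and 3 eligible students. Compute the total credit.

Tuition Credit: base = 3 × $4,350 = $13,050. 10% of the $44,600 excess over $91,700 is $4,460; credit = $13,050 − $4,460 = $8,590.
Childcare Subsidy: income exceeds $112,000 by $24,300, which is 9 full-or-partial $3,000 increments; reduction = 9 × $225 = $2,025, leaving $14,625.
Student Loan Interest Credit: $136,300 is at or below the $183,600 threshold, so the full $11,470 applies.
Total: $8,590 + $14,625 + $11,470 = $34,685.

$34,685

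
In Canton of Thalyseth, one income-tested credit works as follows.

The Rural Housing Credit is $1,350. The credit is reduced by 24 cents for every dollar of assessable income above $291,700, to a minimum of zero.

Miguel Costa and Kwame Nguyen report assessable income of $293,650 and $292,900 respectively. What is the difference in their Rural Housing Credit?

Miguel ($293,650): Rural Housing Credit: 24% of the $1,950 excess over $291,700 is $468; credit = $1,350 − $468 = $882.
Kwame ($292,900): Rural Housing Credit: 24% of the $1,200 excess over $291,700 is $288; credit = $1,350 − $288 = $1,062.
Difference: |$882 − $1,062| = $180.

$180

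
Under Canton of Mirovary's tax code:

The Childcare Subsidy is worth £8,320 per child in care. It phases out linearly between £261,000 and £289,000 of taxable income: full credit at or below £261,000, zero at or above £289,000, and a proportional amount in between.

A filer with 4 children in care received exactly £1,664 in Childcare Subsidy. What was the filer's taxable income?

Full credit = 4 × £8,320 = £33,280.
£1,664 is 1,664/33,280 of the full £33,280, so 31,616/33,280 of the £28,000 range has been used: income = £261,000 + £28,000 × 31,616/33,280 = £287,600.

£287,600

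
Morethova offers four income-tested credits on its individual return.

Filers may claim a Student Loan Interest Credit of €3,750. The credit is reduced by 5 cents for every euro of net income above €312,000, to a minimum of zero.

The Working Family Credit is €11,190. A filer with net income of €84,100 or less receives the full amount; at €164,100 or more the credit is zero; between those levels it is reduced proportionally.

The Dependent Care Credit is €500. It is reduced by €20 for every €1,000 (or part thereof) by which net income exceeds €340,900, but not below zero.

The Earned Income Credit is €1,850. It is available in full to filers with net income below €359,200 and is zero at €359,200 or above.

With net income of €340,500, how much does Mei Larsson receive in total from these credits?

€4,675

Student Loan Interest Credit: 5% of the €28,500 excess over €312,000 is €1,425; credit = €3,750 − €1,425 = €2,325.
Working Family Credit: €340,500 is at or above €164,100, so the credit is €0.
Dependent Care Credit: €340,500 is at or below the €340,900 threshold, so the full €500 applies.
Earned Income Credit: €340,500 is below the €359,200 cutoff, so the full €1,850 applies.
Total: €2,325 + €0 + €500 + €1,850 = €4,675.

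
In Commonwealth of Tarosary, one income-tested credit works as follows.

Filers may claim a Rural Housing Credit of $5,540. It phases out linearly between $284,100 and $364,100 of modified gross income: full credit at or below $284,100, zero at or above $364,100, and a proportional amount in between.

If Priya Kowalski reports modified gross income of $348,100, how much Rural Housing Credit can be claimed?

$1,108

Rural Housing Credit: $348,100 is $64,000 into a $80,000 phase-out range, leaving 16,000/80,000 of the credit: $5,540 × 16,000/80,000 = $1,108.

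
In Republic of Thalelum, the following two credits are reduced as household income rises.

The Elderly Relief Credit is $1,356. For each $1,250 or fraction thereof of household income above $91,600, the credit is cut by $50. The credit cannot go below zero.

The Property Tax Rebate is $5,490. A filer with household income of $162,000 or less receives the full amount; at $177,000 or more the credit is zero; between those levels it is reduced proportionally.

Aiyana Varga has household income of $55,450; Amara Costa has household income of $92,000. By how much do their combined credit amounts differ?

$50

Aiyana ($55,450): Elderly Relief Credit: $55,450 is at or below the $91,600 threshold, so the full $1,356 applies. Property Tax Rebate: $55,450 is at or below the $162,000 threshold, so the full $5,490 applies. total $1,356 + $5,490 = $6,846
Amara ($92,000): Elderly Relief Credit: income exceeds $91,600 by $400, which is 1 full-or-partial $1,250 increment; reduction = 1 × $50 = $50, leaving $1,306. Property Tax Rebate: $92,000 is at or below the $162,000 threshold, so the full $5,490 applies. total $1,306 + $5,490 = $6,796
Difference: |$6,846 − $6,796| = $50.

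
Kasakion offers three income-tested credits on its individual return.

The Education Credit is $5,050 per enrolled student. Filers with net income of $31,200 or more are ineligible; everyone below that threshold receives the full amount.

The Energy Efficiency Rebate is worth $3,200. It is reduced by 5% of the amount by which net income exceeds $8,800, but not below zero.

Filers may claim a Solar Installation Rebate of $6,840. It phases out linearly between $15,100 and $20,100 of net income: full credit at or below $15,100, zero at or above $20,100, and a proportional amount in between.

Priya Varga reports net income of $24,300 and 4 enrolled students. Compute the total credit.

Education Credit: base = 4 × $5,050 = $20,200. $24,300 is below the $31,200 cutoff, so the full $20,200 applies.
Energy Efficiency Rebate: 5% of the $15,500 excess over $8,800 is $775; credit = $3,200 − $775 = $2,425.
Solar Installation Rebate: $24,300 is at or above $20,100, so the credit is $0.
Total: $20,200 + $2,425 + $0 = $22,625.

$22,625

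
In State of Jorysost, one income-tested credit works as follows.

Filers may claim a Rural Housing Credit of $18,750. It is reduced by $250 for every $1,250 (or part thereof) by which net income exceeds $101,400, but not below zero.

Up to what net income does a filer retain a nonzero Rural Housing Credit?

$193,900

After 74 increments the reduction is 74 × $250 = $18,500, leaving $250; one more increment wipes it out. Increment 74 ends at excess 74 × $1,250 = $92,500, so the highest qualifying income is $101,400 + $92,500 = $193,900.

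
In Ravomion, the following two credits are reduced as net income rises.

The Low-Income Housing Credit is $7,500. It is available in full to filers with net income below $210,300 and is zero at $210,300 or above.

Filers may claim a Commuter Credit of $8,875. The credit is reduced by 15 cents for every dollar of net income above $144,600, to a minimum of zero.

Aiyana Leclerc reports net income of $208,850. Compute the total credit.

$7,500

Low-Income Housing Credit: $208,850 is below the $210,300 cutoff, so the full $7,500 applies.
Commuter Credit: 15% of the $64,250 excess over $144,600 is $9,637.50 ≥ base, so the credit is $0.
Total: $7,500 + $0 = $7,500.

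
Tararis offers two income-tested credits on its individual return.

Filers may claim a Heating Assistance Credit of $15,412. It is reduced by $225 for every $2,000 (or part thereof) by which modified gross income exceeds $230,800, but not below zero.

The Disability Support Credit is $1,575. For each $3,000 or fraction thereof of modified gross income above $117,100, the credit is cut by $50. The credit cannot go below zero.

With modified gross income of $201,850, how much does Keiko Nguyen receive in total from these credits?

Heating Assistance Credit: $201,850 is at or below the $230,800 threshold, so the full $15,412 applies.
Disability Support Credit: income exceeds $117,100 by $84,750, which is 29 full-or-partial $3,000 increments; reduction = 29 × $50 = $1,450, leaving $125.
Total: $15,412 + $125 = $15,537.

$15,537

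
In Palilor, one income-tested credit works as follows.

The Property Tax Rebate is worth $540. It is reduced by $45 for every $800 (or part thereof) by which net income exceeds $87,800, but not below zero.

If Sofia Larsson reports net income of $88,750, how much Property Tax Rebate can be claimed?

Property Tax Rebate: income exceeds $87,800 by $950, which is 2 full-or-partial $800 increments; reduction = 2 × $45 = $90, leaving $450.

$450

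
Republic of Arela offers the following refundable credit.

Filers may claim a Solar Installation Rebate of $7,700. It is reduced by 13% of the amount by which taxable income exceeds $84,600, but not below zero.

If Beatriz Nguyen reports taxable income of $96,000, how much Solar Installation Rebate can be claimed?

$6,218

Solar Installation Rebate: 13% of the $11,400 excess over $84,600 is $1,482; credit = $7,700 − $1,482 = $6,218.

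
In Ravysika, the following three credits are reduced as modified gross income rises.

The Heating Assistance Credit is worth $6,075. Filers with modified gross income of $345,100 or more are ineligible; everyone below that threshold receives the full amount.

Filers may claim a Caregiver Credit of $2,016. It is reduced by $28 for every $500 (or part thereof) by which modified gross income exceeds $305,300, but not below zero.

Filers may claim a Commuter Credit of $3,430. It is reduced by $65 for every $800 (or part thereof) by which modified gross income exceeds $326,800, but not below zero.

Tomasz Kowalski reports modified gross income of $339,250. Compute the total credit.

Heating Assistance Credit: $339,250 is below the $345,100 cutoff, so the full $6,075 applies.
Caregiver Credit: income exceeds $305,300 by $33,950, which is 68 full-or-partial $500 increments; reduction = 68 × $28 = $1,904, leaving $112.
Commuter Credit: income exceeds $326,800 by $12,450, which is 16 full-or-partial $800 increments; reduction = 16 × $65 = $1,040, leaving $2,390.
Total: $6,075 + $112 + $2,390 = $8,577.

$8,577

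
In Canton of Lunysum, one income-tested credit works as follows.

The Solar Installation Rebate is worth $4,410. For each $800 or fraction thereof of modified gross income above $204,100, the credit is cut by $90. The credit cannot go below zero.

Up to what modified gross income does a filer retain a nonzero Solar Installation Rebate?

After 48 increments the reduction is 48 × $90 = $4,320, leaving $90; one more increment wipes it out. Increment 48 ends at excess 48 × $800 = $38,400, so the highest qualifying income is $204,100 + $38,400 = $242,500.

$242,500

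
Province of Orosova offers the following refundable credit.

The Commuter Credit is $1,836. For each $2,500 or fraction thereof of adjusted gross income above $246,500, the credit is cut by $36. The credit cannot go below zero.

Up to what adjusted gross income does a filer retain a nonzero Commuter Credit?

$371,500

After 50 increments the reduction is 50 × $36 = $1,800, leaving $36; one more increment wipes it out. Increment 50 ends at excess 50 × $2,500 = $125,000, so the highest qualifying income is $246,500 + $125,000 = $371,500.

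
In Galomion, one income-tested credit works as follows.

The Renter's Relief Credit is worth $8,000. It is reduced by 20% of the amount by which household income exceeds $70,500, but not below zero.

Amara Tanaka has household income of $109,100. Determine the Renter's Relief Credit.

Renter's Relief Credit: 20% of the $38,600 excess over $70,500 is $7,720; credit = $8,000 − $7,720 = $280.

$280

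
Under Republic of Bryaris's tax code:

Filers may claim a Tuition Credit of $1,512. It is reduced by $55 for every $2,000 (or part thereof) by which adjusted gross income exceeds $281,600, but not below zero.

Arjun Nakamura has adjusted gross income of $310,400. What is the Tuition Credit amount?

Tuition Credit: income exceeds $281,600 by $28,800, which is 15 full-or-partial $2,000 increments; reduction = 15 × $55 = $825, leaving $687.

$687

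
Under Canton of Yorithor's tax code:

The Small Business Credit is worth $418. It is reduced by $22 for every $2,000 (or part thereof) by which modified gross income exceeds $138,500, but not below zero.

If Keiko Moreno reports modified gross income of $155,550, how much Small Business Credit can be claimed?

$220

Small Business Credit: income exceeds $138,500 by $17,050, which is 9 full-or-partial $2,000 increments; reduction = 9 × $22 = $198, leaving $220.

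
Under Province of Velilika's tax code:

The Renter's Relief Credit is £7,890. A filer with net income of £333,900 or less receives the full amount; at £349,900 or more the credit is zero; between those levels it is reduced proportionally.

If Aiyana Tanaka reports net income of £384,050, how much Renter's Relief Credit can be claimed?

Renter's Relief Credit: £384,050 is at or above £349,900, so the credit is £0.

£0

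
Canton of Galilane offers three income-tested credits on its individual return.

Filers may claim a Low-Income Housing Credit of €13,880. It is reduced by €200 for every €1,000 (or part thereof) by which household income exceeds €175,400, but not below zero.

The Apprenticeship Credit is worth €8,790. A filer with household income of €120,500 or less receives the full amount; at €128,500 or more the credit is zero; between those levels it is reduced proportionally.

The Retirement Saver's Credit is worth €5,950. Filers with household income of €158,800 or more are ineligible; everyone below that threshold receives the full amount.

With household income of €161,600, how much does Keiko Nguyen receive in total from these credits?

Low-Income Housing Credit: €161,600 is at or below the €175,400 threshold, so the full €13,880 applies.
Apprenticeship Credit: €161,600 is at or above €128,500, so the credit is €0.
Retirement Saver's Credit: €161,600 meets or exceeds the €158,800 cutoff, so the credit is €0.
Total: €13,880 + €0 + €0 = €13,880.

€13,880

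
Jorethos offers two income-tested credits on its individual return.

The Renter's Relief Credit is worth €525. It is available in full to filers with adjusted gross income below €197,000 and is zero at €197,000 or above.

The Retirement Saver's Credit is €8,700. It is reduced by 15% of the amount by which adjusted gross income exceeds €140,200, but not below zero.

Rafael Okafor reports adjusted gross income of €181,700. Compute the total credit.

€3,000

Renter's Relief Credit: €181,700 is below the €197,000 cutoff, so the full €525 applies.
Retirement Saver's Credit: 15% of the €41,500 excess over €140,200 is €6,225; credit = €8,700 − €6,225 = €2,475.
Total: €525 + €2,475 = €3,000.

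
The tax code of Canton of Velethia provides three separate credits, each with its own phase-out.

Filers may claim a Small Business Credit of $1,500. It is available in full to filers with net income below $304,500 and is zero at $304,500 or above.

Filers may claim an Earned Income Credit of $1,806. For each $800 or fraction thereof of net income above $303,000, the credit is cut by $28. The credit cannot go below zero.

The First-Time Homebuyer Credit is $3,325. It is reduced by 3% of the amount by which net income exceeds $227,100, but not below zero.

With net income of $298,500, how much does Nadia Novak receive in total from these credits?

Small Business Credit: $298,500 is below the $304,500 cutoff, so the full $1,500 applies.
Earned Income Credit: $298,500 is at or below the $303,000 threshold, so the full $1,806 applies.
First-Time Homebuyer Credit: 3% of the $71,400 excess over $227,100 is $2,142; credit = $3,325 − $2,142 = $1,183.
Total: $1,500 + $1,806 + $1,183 = $4,489.

$4,489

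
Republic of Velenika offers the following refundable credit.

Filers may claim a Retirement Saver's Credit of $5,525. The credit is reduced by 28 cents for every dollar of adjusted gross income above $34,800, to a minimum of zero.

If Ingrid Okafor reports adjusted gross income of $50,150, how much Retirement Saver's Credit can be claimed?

$1,227

Retirement Saver's Credit: 28% of the $15,350 excess over $34,800 is $4,298; credit = $5,525 − $4,298 = $1,227.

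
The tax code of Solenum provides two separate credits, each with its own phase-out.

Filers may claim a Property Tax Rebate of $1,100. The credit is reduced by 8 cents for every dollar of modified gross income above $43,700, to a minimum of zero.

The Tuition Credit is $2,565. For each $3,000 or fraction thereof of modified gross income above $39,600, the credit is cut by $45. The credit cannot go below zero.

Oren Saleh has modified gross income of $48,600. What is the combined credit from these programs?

$3,138

Property Tax Rebate: 8% of the $4,900 excess over $43,700 is $392; credit = $1,100 − $392 = $708.
Tuition Credit: income exceeds $39,600 by $9,000, which is 3 full-or-partial $3,000 increments; reduction = 3 × $45 = $135, leaving $2,430.
Total: $708 + $2,430 = $3,138.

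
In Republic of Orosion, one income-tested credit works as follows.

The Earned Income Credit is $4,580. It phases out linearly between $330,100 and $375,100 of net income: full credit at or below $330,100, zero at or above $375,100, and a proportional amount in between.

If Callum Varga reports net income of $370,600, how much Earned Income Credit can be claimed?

Earned Income Credit: $370,600 is $40,500 into a $45,000 phase-out range, leaving 4,500/45,000 of the credit: $4,580 × 4,500/45,000 = $458.

$458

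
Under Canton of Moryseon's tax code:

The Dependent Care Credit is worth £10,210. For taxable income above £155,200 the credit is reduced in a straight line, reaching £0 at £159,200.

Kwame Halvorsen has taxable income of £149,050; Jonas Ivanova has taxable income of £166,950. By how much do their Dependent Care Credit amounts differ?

£10,210

Kwame (£149,050): Dependent Care Credit: £149,050 is at or below the £155,200 threshold, so the full £10,210 applies.
Jonas (£166,950): Dependent Care Credit: £166,950 is at or above £159,200, so the credit is £0.
Difference: |£10,210 − £0| = £10,210.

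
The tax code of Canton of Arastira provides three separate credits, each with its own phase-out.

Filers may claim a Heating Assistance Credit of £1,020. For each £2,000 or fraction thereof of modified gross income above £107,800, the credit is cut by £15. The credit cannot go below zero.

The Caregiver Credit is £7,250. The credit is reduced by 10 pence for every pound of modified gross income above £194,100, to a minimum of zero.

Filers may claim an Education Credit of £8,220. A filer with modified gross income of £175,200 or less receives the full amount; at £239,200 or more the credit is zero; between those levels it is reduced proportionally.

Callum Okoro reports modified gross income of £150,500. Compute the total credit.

Heating Assistance Credit: income exceeds £107,800 by £42,700, which is 22 full-or-partial £2,000 increments; reduction = 22 × £15 = £330, leaving £690.
Caregiver Credit: £150,500 is at or below the £194,100 threshold, so the full £7,250 applies.
Education Credit: £150,500 is at or below the £175,200 threshold, so the full £8,220 applies.
Total: £690 + £7,250 + £8,220 = £16,160.

£16,160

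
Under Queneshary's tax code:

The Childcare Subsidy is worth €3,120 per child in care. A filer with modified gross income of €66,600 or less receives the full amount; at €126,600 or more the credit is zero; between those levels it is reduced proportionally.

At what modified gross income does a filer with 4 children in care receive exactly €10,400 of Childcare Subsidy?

Full credit = 4 × €3,120 = €12,480.
€10,400 is 10,400/12,480 of the full €12,480, so 2,080/12,480 of the €60,000 range has been used: income = €66,600 + €60,000 × 2,080/12,480 = €76,600.

€76,600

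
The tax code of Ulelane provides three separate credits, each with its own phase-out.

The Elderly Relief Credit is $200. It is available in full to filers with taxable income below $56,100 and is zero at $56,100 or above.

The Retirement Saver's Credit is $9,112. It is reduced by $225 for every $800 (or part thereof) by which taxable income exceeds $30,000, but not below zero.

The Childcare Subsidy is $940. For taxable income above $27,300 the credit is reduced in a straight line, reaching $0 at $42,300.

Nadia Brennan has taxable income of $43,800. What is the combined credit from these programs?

Elderly Relief Credit: $43,800 is below the $56,100 cutoff, so the full $200 applies.
Retirement Saver's Credit: income exceeds $30,000 by $13,800, which is 18 full-or-partial $800 increments; reduction = 18 × $225 = $4,050, leaving $5,062.
Childcare Subsidy: $43,800 is at or above $42,300, so the credit is $0.
Total: $200 + $5,062 + $0 = $5,262.

$5,262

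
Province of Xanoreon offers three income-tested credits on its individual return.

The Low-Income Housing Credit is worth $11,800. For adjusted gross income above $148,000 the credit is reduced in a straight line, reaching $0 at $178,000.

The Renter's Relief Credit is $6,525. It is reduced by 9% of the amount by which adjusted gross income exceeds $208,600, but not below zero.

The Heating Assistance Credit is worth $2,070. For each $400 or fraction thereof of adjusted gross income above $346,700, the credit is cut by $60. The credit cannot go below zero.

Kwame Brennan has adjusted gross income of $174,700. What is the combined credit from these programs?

$9,893

Low-Income Housing Credit: $174,700 is $26,700 into a $30,000 phase-out range, leaving 3,300/30,000 of the credit: $11,800 × 3,300/30,000 = $1,298.
Renter's Relief Credit: $174,700 is at or below the $208,600 threshold, so the full $6,525 applies.
Heating Assistance Credit: $174,700 is at or below the $346,700 threshold, so the full $2,070 applies.
Total: $1,298 + $6,525 + $2,070 = $9,893.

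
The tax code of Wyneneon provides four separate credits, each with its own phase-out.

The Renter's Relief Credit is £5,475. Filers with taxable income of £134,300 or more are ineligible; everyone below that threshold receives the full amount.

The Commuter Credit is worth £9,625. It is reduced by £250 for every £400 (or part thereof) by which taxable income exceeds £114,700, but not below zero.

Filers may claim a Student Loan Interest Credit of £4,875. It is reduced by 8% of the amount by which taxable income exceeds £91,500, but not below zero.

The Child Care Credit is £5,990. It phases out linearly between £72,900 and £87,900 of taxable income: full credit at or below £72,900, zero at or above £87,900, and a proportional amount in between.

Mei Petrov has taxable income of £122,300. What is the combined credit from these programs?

Renter's Relief Credit: £122,300 is below the £134,300 cutoff, so the full £5,475 applies.
Commuter Credit: income exceeds £114,700 by £7,600, which is 19 full-or-partial £400 increments; reduction = 19 × £250 = £4,750, leaving £4,875.
Student Loan Interest Credit: 8% of the £30,800 excess over £91,500 is £2,464; credit = £4,875 − £2,464 = £2,411.
Child Care Credit: £122,300 is at or above £87,900, so the credit is £0.
Total: £5,475 + £4,875 + £2,411 + £0 = £12,761.

£12,761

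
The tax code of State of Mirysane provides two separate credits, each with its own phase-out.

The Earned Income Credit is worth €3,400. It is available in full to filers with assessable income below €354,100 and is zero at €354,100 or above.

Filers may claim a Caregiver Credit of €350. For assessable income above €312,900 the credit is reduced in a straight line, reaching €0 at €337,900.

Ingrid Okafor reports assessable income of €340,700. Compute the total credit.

Earned Income Credit: €340,700 is below the €354,100 cutoff, so the full €3,400 applies.
Caregiver Credit: €340,700 is at or above €337,900, so the credit is €0.
Total: €3,400 + €0 = €3,400.

€3,400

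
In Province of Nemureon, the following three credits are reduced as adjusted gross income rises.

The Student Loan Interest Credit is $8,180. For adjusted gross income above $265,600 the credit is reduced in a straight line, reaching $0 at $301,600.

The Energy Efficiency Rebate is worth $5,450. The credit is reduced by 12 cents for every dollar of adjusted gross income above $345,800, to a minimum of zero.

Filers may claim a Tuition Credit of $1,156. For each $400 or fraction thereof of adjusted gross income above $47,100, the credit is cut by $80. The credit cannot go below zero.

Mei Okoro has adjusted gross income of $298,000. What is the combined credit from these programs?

Student Loan Interest Credit: $298,000 is $32,400 into a $36,000 phase-out range, leaving 3,600/36,000 of the credit: $8,180 × 3,600/36,000 = $818.
Energy Efficiency Rebate: $298,000 is at or below the $345,800 threshold, so the full $5,450 applies.
Tuition Credit: income exceeds $47,100 by $250,900 → 628 increments × $80 = $50,240 ≥ base, so the credit is $0.
Total: $818 + $5,450 + $0 = $6,268.

$6,268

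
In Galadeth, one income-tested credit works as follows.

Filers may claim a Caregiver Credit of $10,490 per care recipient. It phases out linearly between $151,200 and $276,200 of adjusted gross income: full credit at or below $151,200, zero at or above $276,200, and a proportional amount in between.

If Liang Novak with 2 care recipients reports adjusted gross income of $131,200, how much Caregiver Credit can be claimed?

Caregiver Credit: base = 2 × $10,490 = $20,980. $131,200 is at or below the $151,200 threshold, so the full $20,980 applies.

$20,980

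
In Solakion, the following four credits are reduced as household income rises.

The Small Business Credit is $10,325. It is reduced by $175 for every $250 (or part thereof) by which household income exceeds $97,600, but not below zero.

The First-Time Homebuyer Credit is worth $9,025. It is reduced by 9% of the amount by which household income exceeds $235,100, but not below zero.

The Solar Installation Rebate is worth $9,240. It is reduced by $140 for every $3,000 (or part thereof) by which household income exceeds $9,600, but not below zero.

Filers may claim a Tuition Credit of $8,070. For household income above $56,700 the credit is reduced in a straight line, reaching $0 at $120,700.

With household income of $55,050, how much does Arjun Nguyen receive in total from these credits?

Small Business Credit: $55,050 is at or below the $97,600 threshold, so the full $10,325 applies.
First-Time Homebuyer Credit: $55,050 is at or below the $235,100 threshold, so the full $9,025 applies.
Solar Installation Rebate: income exceeds $9,600 by $45,450, which is 16 full-or-partial $3,000 increments; reduction = 16 × $140 = $2,240, leaving $7,000.
Tuition Credit: $55,050 is at or below the $56,700 threshold, so the full $8,070 applies.
Total: $10,325 + $9,025 + $7,000 + $8,070 = $34,420.

$34,420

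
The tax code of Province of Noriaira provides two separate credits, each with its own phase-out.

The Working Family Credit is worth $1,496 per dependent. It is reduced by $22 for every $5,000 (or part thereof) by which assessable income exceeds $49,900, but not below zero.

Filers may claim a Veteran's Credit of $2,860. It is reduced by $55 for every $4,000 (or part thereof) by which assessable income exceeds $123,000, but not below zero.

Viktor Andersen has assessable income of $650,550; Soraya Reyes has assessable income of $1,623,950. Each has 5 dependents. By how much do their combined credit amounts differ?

Viktor ($650,550): Working Family Credit: base = 5 × $1,496 = $7,480. income exceeds $49,900 by $600,650, which is 121 full-or-partial $5,000 increments; reduction = 121 × $22 = $2,662, leaving $4,818. Veteran's Credit: income exceeds $123,000 by $527,550 → 132 increments × $55 = $7,260 ≥ base, so the credit is $0. total $4,818 + $0 = $4,818
Soraya ($1,623,950): Working Family Credit: base = 5 × $1,496 = $7,480. income exceeds $49,900 by $1,574,050, which is 315 full-or-partial $5,000 increments; reduction = 315 × $22 = $6,930, leaving $550. Veteran's Credit: income exceeds $123,000 by $1,500,950 → 376 increments × $55 = $20,680 ≥ base, so the credit is $0. total $550 + $0 = $550
Difference: |$4,818 − $550| = $4,268.

$4,268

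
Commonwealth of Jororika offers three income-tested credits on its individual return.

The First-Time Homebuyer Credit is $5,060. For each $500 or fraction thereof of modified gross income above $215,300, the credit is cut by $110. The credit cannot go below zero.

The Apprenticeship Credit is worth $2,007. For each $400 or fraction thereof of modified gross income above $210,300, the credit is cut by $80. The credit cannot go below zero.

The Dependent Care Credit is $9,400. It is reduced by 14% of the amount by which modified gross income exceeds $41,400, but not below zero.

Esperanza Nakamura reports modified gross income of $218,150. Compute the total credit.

$4,807

First-Time Homebuyer Credit: income exceeds $215,300 by $2,850, which is 6 full-or-partial $500 increments; reduction = 6 × $110 = $660, leaving $4,400.
Apprenticeship Credit: income exceeds $210,300 by $7,850, which is 20 full-or-partial $400 increments; reduction = 20 × $80 = $1,600, leaving $407.
Dependent Care Credit: 14% of the $176,750 excess over $41,400 is $24,745 ≥ base, so the credit is $0.
Total: $4,400 + $407 + $0 = $4,807.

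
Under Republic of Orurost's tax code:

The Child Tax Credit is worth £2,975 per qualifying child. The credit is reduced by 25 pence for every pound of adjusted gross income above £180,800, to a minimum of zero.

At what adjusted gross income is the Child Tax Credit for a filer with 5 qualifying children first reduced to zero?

£240,300

Full credit = 5 × £2,975 = £14,875.
The credit falls by 25% of each pound above £180,800, so it reaches zero when the excess is £14,875 / 25% = £59,500: income = £180,800 + £59,500 = £240,300.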